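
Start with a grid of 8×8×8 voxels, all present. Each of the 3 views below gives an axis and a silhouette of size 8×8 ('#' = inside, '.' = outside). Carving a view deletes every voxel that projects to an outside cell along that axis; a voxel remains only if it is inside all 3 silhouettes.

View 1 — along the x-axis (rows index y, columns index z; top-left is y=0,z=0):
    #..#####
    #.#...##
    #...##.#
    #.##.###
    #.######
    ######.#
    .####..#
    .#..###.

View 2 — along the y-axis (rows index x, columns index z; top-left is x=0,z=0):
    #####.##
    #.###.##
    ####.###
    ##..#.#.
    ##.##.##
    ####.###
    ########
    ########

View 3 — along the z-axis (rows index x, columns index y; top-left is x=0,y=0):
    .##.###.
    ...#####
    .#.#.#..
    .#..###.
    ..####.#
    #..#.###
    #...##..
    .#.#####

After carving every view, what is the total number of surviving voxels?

initial block: 8^3 = 512
after view 1 [x-axis, 43 of 64 cells solid] → remaining = 344
after view 2 [y-axis, 53 of 64 cells solid] → remaining = 283
after view 3 [z-axis, 36 of 64 cells solid] → remaining = 169

voxel count = 169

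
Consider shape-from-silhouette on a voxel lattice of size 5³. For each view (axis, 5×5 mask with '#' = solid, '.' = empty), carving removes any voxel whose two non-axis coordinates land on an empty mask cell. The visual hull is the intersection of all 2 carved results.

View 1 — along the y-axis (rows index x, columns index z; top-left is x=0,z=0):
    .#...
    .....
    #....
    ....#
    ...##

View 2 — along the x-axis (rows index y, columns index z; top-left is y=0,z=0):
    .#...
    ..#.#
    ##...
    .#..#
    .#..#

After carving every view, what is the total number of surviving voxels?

remaining voxels: 11

initial block: 5^3 = 125
step 1: project along y, AND mask (5/25) → |grid| = 25
step 2: project along x, AND mask (9/25) → |grid| = 11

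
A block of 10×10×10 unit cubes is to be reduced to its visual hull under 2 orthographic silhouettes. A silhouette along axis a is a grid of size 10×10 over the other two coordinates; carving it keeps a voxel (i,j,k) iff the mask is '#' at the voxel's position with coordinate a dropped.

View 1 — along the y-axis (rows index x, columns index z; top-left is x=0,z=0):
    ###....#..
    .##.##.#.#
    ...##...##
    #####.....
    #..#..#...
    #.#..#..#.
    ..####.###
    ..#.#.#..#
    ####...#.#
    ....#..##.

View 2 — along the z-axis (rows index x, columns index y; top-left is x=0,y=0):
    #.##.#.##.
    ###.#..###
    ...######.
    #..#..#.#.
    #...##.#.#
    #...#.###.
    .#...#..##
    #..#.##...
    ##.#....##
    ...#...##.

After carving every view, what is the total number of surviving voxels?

before carving: 1000 voxels (10×10×10)
  1. axis=1 (XZ plane), |mask|=46  ⇒  voxels=460
  2. axis=2 (XY plane), |mask|=49  ⇒  voxels=228

|visual hull| = 228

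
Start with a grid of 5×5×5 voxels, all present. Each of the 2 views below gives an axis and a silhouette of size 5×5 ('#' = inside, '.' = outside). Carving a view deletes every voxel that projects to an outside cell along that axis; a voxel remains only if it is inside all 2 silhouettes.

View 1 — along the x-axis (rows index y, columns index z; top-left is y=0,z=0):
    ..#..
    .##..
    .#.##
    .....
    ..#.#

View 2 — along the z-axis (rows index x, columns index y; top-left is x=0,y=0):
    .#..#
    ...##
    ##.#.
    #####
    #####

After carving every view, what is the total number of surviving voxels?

start: 5×5×5 = 125 voxels
[1] x-view keeps 8 columns → grid now 40
[2] z-view keeps 17 columns → grid now 25

|visual hull| = 25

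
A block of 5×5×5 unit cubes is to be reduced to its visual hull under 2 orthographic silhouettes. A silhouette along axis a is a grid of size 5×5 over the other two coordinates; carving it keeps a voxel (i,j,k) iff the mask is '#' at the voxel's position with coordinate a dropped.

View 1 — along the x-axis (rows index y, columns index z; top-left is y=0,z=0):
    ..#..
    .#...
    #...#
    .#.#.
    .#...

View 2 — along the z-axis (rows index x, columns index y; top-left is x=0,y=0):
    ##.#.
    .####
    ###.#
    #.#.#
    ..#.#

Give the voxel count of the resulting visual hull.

voxel count = 22

start: 5×5×5 = 125 voxels
step 1: project along x, AND mask (7/25) → |grid| = 35
step 2: project along z, AND mask (16/25) → |grid| = 22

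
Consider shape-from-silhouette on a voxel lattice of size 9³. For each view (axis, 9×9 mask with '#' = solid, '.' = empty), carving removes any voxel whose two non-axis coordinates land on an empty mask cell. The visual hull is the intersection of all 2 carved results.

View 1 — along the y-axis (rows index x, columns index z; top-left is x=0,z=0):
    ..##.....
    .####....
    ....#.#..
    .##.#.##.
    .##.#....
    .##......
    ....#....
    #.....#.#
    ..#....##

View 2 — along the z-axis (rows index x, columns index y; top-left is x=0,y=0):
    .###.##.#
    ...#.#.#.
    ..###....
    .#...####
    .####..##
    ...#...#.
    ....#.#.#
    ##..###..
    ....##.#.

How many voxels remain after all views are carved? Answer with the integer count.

104 voxels

start: 9×9×9 = 729 voxels
carve view 1 (along y, XZ-mask fill 25/81): 225 voxels remain
carve view 2 (along z, XY-mask fill 36/81): 104 voxels remain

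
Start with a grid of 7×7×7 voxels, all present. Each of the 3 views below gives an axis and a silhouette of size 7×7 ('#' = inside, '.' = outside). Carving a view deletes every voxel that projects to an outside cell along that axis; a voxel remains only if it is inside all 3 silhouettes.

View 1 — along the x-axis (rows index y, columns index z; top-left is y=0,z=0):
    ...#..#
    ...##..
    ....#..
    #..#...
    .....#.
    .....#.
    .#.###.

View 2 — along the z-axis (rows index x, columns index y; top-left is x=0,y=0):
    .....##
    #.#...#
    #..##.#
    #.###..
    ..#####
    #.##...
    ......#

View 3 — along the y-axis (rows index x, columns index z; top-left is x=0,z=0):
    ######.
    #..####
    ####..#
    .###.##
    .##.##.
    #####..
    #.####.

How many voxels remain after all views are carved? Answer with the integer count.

before carving: 343 voxels (7×7×7)
after view 1 [x-axis, 13 of 49 cells solid] → remaining = 91
after view 2 [z-axis, 22 of 49 cells solid] → remaining = 45
after view 3 [y-axis, 35 of 49 cells solid] → remaining = 34

remaining voxels: 34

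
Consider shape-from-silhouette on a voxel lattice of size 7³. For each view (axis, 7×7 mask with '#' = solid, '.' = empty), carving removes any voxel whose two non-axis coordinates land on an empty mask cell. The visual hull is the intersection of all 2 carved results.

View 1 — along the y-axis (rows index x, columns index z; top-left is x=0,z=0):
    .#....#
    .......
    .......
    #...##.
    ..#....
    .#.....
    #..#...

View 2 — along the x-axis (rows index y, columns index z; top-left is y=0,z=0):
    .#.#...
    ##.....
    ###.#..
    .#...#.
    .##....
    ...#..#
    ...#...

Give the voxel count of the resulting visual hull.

voxel count = 22

before carving: 343 voxels (7×7×7)
after view 1 [y-axis, 9 of 49 cells solid] → remaining = 63
after view 2 [x-axis, 15 of 49 cells solid] → remaining = 22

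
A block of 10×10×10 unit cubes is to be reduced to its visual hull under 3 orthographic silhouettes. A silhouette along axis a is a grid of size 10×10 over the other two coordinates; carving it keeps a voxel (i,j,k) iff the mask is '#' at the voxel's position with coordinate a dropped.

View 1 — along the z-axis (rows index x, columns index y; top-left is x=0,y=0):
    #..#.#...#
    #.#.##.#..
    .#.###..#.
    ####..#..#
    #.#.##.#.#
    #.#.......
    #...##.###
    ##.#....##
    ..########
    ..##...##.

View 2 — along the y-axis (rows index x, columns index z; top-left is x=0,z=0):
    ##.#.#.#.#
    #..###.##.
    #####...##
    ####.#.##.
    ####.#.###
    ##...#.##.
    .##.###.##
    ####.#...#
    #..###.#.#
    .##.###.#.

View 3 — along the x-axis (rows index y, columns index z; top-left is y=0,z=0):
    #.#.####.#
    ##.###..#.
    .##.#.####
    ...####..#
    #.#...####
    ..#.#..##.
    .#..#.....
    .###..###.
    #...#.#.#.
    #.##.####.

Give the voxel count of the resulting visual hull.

voxel count = 178

before carving: 1000 voxels (10×10×10)
V1 z: intersect with XY mask (51 set) -- 510 left
V2 y: intersect with XZ mask (64 set) -- 333 left
V3 x: intersect with YZ mask (54 set) -- 178 left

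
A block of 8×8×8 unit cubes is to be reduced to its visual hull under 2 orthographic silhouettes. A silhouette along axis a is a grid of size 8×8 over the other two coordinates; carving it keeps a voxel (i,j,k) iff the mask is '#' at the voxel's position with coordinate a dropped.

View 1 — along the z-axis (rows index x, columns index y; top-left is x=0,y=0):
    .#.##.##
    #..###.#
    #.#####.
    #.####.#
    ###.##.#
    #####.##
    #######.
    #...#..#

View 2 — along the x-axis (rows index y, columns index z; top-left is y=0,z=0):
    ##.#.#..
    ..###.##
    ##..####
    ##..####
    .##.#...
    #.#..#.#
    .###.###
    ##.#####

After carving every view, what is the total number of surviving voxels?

remaining voxels: 224

full grid |V| = 512
V1 z: intersect with XY mask (45 set) -- 360 left
V2 x: intersect with YZ mask (41 set) -- 224 left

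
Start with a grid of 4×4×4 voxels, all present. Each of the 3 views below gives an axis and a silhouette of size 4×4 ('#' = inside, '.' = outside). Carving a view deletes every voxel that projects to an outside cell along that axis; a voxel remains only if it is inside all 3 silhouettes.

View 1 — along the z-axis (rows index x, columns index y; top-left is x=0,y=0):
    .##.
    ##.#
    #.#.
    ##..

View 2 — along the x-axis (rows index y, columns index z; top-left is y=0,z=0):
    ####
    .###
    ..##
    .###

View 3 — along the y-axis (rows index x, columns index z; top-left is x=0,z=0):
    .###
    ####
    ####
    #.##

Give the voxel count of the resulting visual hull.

|visual hull| = 26

initial block: 4^3 = 64
after view 1 [z-axis, 9 of 16 cells solid] → remaining = 36
after view 2 [x-axis, 12 of 16 cells solid] → remaining = 28
after view 3 [y-axis, 14 of 16 cells solid] → remaining = 26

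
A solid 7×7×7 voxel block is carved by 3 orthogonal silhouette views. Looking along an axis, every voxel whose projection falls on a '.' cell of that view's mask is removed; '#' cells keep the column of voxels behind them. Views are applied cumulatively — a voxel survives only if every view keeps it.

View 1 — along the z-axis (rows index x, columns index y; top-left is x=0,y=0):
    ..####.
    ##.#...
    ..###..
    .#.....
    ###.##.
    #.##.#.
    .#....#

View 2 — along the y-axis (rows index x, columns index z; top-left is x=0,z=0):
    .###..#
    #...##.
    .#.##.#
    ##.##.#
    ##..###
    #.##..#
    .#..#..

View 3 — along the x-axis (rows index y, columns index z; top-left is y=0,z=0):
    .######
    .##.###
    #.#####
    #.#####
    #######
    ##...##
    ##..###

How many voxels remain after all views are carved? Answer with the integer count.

before carving: 343 voxels (7×7×7)
carve view 1 (along z, XY-mask fill 22/49): 154 voxels remain
carve view 2 (along y, XZ-mask fill 27/49): 87 voxels remain
carve view 3 (along x, YZ-mask fill 39/49): 70 voxels remain

|visual hull| = 70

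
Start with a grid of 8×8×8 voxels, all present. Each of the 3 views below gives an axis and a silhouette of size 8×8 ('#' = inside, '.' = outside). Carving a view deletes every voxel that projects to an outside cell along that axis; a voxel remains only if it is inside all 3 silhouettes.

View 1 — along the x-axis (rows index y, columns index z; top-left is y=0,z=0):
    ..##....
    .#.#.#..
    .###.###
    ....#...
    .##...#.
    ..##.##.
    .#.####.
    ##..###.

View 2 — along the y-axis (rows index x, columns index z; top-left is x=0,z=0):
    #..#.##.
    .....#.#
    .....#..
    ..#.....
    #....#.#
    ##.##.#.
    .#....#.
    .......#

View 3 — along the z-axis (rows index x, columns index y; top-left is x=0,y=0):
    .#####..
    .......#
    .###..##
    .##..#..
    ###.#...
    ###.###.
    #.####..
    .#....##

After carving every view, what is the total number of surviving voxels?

start: 8×8×8 = 512 voxels
  1. axis=0 (YZ plane), |mask|=29  ⇒  voxels=232
  2. axis=1 (XZ plane), |mask|=19  ⇒  voxels=68
  3. axis=2 (XY plane), |mask|=32  ⇒  voxels=38

voxel count = 38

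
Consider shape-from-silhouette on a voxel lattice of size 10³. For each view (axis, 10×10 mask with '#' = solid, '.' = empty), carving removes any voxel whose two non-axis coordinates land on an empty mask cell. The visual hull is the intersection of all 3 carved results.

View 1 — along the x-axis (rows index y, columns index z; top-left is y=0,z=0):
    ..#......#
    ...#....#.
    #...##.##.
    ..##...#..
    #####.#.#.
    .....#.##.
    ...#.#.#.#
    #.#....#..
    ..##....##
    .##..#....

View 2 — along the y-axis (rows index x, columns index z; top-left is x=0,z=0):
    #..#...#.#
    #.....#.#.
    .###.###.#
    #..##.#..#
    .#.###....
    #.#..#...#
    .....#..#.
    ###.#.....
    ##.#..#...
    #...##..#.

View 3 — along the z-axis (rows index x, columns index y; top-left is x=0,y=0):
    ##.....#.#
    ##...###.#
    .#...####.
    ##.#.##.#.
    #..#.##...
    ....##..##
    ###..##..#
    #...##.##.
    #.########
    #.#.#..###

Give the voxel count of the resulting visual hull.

before carving: 1000 voxels (10×10×10)
carve view 1 (along x, YZ-mask fill 36/100): 360 voxels remain
carve view 2 (along y, XZ-mask fill 41/100): 141 voxels remain
carve view 3 (along z, XY-mask fill 55/100): 72 voxels remain

72 voxels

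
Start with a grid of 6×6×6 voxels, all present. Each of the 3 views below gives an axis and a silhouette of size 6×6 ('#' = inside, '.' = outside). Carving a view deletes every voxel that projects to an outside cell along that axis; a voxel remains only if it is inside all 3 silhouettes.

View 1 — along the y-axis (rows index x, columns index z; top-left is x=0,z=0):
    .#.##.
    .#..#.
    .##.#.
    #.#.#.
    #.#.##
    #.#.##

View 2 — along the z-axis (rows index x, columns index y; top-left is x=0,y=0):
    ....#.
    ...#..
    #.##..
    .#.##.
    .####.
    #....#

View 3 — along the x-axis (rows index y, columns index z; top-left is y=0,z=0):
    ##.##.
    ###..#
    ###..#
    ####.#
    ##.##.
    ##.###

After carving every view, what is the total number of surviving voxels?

initial block: 6^3 = 216
V1 y: intersect with XZ mask (19 set) -- 114 left
V2 z: intersect with XY mask (14 set) -- 47 left
V3 x: intersect with YZ mask (26 set) -- 32 left

remaining voxels: 32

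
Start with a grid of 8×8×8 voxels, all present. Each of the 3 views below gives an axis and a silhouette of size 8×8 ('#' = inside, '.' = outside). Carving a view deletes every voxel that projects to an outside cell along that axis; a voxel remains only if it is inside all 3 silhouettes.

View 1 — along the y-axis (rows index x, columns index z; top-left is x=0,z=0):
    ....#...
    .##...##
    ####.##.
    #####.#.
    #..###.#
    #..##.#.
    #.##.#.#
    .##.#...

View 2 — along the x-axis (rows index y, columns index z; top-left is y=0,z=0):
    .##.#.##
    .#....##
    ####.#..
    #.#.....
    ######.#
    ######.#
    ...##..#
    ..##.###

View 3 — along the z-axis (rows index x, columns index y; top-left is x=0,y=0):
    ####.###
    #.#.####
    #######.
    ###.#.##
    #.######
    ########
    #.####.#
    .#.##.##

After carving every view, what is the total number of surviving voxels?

initial block: 8^3 = 512
step 1: project along y, AND mask (34/64) → |grid| = 272
step 2: project along x, AND mask (37/64) → |grid| = 157
step 3: project along z, AND mask (52/64) → |grid| = 129

remaining voxels: 129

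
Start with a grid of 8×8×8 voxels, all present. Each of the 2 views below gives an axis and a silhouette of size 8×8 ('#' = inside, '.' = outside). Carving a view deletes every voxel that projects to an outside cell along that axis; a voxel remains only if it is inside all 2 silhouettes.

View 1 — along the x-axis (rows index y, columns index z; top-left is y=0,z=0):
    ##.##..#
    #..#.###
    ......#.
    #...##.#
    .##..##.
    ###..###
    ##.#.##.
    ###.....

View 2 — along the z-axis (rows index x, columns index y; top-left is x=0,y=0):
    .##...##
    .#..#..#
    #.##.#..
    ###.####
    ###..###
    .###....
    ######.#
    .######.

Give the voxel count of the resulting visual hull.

|visual hull| = 159

initial block: 8^3 = 512
carve view 1 (along x, YZ-mask fill 33/64): 264 voxels remain
carve view 2 (along z, XY-mask fill 40/64): 159 voxels remain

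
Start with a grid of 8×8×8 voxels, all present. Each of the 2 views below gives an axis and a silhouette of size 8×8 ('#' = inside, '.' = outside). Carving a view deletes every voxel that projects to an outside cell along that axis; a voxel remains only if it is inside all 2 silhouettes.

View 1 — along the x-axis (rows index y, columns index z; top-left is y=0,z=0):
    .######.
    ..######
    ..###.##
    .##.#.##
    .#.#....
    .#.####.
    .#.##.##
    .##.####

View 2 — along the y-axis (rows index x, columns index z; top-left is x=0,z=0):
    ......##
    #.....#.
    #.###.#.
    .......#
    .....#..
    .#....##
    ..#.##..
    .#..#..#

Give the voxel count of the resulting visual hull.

before carving: 512 voxels (8×8×8)
[1] x-view keeps 40 columns → grid now 320
[2] y-view keeps 20 columns → grid now 105

remaining voxels: 105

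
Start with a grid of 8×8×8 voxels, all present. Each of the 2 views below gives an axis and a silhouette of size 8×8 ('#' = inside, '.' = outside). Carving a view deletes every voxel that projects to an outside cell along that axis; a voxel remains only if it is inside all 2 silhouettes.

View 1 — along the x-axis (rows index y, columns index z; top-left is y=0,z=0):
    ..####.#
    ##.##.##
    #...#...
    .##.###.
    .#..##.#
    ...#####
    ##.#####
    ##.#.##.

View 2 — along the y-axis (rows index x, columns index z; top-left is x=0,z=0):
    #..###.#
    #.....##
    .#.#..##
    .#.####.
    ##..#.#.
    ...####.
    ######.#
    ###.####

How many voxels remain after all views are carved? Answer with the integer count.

start: 8×8×8 = 512 voxels
[1] x-view keeps 39 columns → grid now 312
[2] y-view keeps 39 columns → grid now 201

|visual hull| = 201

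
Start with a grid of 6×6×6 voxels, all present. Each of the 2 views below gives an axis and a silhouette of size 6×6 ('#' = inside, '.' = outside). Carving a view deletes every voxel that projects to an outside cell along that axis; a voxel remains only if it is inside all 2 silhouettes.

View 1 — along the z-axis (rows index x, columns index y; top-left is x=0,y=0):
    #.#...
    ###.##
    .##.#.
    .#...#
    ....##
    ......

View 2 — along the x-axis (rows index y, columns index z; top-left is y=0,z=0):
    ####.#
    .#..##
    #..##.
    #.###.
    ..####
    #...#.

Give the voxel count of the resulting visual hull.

46 voxels

start: 6×6×6 = 216 voxels
step 1: project along z, AND mask (14/36) → |grid| = 84
step 2: project along x, AND mask (21/36) → |grid| = 46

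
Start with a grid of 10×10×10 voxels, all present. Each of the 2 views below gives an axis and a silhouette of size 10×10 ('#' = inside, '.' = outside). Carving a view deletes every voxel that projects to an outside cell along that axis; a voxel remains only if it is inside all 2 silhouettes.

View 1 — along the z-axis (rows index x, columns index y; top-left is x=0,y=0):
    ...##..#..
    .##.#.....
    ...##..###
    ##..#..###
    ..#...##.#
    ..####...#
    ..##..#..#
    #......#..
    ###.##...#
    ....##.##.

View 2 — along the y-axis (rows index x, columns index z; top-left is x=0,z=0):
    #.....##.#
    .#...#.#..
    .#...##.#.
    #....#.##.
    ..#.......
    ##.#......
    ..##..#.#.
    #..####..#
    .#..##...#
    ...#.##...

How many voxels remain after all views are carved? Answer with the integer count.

voxel count = 148

full grid |V| = 1000
[1] z-view keeps 42 columns → grid now 420
[2] y-view keeps 36 columns → grid now 148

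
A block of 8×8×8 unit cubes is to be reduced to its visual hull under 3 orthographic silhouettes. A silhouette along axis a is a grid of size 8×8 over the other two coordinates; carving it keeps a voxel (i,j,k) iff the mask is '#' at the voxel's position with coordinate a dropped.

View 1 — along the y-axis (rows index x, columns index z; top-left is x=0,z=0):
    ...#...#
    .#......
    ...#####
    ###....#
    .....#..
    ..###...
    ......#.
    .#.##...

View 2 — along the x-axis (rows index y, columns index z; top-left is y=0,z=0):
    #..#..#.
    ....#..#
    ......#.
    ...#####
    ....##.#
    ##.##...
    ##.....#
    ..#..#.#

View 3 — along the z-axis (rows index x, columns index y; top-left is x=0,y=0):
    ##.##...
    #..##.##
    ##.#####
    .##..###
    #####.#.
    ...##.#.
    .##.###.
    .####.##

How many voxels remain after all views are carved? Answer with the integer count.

before carving: 512 voxels (8×8×8)
carve view 1 (along y, XZ-mask fill 20/64): 160 voxels remain
carve view 2 (along x, YZ-mask fill 24/64): 62 voxels remain
carve view 3 (along z, XY-mask fill 41/64): 42 voxels remain

|visual hull| = 42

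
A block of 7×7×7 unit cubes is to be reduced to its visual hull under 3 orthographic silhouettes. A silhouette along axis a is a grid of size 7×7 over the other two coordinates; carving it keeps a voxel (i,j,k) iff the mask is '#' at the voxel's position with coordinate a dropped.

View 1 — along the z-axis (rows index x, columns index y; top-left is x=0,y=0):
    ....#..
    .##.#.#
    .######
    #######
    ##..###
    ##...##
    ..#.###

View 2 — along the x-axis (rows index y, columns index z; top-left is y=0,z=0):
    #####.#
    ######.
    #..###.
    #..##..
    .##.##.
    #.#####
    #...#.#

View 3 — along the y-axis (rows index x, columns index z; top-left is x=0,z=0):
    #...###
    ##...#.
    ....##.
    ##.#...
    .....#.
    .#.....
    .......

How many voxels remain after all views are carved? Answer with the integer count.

initial block: 7^3 = 343
step 1: project along z, AND mask (31/49) → |grid| = 217
step 2: project along x, AND mask (32/49) → |grid| = 142
step 3: project along y, AND mask (14/49) → |grid| = 39

remaining voxels: 39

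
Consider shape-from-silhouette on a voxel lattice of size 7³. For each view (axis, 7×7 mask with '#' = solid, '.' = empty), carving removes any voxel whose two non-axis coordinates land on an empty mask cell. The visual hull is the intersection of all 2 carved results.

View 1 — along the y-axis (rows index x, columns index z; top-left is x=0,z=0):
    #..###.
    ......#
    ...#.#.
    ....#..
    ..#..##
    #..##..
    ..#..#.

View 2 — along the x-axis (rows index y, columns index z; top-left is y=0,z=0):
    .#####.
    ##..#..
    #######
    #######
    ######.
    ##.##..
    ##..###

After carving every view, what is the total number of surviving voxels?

initial block: 7^3 = 343
step 1: project along y, AND mask (16/49) → |grid| = 112
step 2: project along x, AND mask (37/49) → |grid| = 82

|visual hull| = 82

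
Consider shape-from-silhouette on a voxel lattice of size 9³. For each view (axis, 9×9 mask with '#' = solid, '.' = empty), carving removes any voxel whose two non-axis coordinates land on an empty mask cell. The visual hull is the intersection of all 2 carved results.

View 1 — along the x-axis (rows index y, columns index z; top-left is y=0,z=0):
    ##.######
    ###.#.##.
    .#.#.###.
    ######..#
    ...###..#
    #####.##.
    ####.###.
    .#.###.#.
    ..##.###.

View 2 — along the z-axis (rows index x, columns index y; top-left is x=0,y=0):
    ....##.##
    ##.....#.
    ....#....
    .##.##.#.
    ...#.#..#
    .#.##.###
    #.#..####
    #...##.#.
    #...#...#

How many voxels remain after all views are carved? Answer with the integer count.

full grid |V| = 729
carve view 1 (along x, YZ-mask fill 54/81): 486 voxels remain
carve view 2 (along z, XY-mask fill 35/81): 202 voxels remain

202 voxels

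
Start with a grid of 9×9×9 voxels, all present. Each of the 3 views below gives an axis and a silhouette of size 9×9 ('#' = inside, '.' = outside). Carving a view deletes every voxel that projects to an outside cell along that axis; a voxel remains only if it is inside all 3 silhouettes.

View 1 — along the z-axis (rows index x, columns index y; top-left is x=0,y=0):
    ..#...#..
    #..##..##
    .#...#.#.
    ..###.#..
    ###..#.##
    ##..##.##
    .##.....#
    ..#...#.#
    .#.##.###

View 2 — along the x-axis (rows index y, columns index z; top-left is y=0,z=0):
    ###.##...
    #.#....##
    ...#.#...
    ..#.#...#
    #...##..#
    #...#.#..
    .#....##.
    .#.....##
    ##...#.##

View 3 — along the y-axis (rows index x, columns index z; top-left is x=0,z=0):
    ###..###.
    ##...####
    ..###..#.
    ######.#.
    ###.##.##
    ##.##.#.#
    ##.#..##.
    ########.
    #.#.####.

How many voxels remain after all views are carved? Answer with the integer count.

start: 9×9×9 = 729 voxels
  1. axis=2 (XY plane), |mask|=38  ⇒  voxels=342
  2. axis=0 (YZ plane), |mask|=32  ⇒  voxels=136
  3. axis=1 (XZ plane), |mask|=55  ⇒  voxels=97

|visual hull| = 97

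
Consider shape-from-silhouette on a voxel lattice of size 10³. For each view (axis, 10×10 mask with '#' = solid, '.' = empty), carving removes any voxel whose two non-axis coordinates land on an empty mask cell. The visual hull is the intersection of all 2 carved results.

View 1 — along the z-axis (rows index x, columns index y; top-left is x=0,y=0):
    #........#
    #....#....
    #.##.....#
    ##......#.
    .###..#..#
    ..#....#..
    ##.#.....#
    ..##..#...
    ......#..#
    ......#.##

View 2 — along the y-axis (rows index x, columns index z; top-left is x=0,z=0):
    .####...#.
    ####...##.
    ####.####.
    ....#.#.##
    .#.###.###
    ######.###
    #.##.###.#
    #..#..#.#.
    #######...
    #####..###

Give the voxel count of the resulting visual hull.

start: 10×10×10 = 1000 voxels
after view 1 [z-axis, 30 of 100 cells solid] → remaining = 300
after view 2 [y-axis, 65 of 100 cells solid] → remaining = 197

remaining voxels: 197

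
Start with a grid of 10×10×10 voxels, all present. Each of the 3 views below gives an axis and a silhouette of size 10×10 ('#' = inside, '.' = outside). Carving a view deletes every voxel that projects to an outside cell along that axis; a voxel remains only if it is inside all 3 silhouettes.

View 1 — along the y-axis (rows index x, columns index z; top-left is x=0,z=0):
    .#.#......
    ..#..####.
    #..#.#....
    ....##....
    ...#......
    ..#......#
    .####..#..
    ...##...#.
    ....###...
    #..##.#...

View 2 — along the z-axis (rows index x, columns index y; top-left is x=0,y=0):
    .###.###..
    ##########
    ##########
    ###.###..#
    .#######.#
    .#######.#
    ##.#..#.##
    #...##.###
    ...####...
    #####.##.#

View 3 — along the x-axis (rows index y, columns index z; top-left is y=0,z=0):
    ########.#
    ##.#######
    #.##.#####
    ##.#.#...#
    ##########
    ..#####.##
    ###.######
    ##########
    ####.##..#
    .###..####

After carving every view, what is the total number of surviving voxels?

179 voxels

initial block: 10^3 = 1000
after view 1 [y-axis, 30 of 100 cells solid] → remaining = 300
after view 2 [z-axis, 73 of 100 cells solid] → remaining = 222
after view 3 [x-axis, 81 of 100 cells solid] → remaining = 179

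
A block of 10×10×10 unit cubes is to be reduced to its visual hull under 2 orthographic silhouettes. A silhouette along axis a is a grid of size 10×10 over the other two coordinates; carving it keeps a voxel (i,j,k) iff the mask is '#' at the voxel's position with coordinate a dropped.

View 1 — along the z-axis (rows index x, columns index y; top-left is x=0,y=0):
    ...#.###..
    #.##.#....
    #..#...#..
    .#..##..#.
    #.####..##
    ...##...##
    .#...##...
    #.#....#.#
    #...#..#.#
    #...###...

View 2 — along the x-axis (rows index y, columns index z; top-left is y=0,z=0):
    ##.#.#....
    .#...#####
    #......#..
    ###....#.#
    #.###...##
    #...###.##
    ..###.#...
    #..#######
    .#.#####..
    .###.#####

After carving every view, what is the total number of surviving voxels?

full grid |V| = 1000
step 1: project along z, AND mask (41/100) → |grid| = 410
step 2: project along x, AND mask (55/100) → |grid| = 227

voxel count = 227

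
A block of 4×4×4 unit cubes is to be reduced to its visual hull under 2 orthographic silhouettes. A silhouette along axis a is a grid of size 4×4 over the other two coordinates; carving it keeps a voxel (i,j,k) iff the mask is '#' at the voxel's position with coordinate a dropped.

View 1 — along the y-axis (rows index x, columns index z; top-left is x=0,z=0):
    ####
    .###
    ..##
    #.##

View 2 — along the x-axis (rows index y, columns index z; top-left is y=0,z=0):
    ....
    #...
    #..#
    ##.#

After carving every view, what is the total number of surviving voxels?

full grid |V| = 64
carve view 1 (along y, XZ-mask fill 12/16): 48 voxels remain
carve view 2 (along x, YZ-mask fill 6/16): 16 voxels remain

voxel count = 16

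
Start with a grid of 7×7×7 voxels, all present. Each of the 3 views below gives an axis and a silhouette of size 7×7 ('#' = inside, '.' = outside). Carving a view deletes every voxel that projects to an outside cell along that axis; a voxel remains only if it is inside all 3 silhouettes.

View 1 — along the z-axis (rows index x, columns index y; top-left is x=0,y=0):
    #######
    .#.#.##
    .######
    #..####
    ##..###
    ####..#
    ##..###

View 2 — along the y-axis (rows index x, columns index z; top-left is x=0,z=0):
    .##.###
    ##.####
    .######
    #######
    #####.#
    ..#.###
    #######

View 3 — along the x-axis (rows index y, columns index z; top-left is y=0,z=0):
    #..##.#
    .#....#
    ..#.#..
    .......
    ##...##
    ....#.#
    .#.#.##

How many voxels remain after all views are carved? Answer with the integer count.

start: 7×7×7 = 343 voxels
V1 z: intersect with XY mask (37 set) -- 259 left
V2 y: intersect with XZ mask (41 set) -- 215 left
V3 x: intersect with YZ mask (18 set) -- 86 left

|visual hull| = 86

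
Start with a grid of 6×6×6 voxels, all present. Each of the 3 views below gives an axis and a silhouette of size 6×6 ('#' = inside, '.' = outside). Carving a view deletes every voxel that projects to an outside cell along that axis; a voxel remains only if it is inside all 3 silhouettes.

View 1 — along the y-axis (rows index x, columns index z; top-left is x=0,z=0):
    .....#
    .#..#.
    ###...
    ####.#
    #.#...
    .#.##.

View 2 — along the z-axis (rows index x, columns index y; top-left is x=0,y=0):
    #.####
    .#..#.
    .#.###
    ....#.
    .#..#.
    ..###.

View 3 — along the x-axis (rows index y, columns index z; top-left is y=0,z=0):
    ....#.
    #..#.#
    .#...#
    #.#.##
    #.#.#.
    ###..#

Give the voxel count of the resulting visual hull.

initial block: 6^3 = 216
V1 y: intersect with XZ mask (16 set) -- 96 left
V2 z: intersect with XY mask (17 set) -- 39 left
V3 x: intersect with YZ mask (17 set) -- 20 left

remaining voxels: 20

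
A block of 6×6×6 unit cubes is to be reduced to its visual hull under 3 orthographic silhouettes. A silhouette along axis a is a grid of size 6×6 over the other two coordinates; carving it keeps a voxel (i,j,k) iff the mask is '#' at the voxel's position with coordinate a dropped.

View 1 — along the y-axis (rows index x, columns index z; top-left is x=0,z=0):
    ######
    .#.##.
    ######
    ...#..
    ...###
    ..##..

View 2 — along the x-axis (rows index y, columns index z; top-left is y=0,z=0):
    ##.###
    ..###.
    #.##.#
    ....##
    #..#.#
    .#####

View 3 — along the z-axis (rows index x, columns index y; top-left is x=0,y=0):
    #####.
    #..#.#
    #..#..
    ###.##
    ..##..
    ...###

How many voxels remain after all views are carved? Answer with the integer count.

start: 6×6×6 = 216 voxels
  1. axis=1 (XZ plane), |mask|=21  ⇒  voxels=126
  2. axis=0 (YZ plane), |mask|=22  ⇒  voxels=82
  3. axis=2 (XY plane), |mask|=20  ⇒  voxels=43

|visual hull| = 43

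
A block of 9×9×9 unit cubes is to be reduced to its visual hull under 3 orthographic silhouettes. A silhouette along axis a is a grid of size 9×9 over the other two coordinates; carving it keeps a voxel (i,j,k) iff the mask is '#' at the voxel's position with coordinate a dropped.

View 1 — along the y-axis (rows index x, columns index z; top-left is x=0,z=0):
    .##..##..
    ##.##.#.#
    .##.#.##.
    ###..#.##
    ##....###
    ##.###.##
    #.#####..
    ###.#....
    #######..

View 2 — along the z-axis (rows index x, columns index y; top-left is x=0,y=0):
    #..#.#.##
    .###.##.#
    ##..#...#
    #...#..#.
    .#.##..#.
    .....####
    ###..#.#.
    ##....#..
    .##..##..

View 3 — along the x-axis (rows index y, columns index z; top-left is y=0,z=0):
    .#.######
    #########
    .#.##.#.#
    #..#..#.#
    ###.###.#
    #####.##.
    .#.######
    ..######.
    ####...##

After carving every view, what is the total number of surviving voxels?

full grid |V| = 729
step 1: project along y, AND mask (50/81) → |grid| = 450
step 2: project along z, AND mask (38/81) → |grid| = 212
step 3: project along x, AND mask (58/81) → |grid| = 156

remaining voxels: 156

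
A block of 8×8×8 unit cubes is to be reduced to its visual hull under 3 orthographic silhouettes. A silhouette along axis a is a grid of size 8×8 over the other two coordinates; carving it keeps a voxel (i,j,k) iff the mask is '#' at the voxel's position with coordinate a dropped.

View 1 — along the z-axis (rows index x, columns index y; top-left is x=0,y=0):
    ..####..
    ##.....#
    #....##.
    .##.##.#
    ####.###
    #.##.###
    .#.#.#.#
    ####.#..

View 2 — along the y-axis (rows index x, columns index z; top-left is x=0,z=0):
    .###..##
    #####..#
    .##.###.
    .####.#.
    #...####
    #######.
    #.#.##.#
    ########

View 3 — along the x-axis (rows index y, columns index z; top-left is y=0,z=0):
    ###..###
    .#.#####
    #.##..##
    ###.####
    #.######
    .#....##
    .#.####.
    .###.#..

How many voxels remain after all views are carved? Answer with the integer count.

initial block: 8^3 = 512
V1 z: intersect with XY mask (37 set) -- 296 left
V2 y: intersect with XZ mask (46 set) -- 215 left
V3 x: intersect with YZ mask (43 set) -- 138 left

|visual hull| = 138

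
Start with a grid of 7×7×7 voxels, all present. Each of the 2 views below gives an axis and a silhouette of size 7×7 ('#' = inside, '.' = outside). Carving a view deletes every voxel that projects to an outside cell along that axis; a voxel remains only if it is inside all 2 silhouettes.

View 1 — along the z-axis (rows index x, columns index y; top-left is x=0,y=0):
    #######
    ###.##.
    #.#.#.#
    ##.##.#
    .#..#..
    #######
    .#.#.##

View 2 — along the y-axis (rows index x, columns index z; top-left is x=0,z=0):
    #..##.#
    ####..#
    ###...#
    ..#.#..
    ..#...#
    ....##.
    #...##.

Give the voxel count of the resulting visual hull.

full grid |V| = 343
[1] z-view keeps 34 columns → grid now 238
[2] y-view keeps 22 columns → grid now 109

remaining voxels: 109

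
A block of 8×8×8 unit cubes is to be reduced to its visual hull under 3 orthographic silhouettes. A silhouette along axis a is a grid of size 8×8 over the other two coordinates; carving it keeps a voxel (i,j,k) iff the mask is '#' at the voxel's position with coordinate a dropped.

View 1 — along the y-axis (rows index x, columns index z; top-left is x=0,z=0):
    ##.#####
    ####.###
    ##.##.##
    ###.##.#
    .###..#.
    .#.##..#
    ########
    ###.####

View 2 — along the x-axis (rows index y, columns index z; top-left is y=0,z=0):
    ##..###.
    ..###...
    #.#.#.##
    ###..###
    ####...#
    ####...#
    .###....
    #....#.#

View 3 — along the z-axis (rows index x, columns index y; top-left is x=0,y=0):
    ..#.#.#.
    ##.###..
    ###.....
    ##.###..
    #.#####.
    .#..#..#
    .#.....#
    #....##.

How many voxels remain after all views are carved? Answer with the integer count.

before carving: 512 voxels (8×8×8)
V1 y: intersect with XZ mask (49 set) -- 392 left
V2 x: intersect with YZ mask (35 set) -- 216 left
V3 z: intersect with XY mask (30 set) -- 100 left

voxel count = 100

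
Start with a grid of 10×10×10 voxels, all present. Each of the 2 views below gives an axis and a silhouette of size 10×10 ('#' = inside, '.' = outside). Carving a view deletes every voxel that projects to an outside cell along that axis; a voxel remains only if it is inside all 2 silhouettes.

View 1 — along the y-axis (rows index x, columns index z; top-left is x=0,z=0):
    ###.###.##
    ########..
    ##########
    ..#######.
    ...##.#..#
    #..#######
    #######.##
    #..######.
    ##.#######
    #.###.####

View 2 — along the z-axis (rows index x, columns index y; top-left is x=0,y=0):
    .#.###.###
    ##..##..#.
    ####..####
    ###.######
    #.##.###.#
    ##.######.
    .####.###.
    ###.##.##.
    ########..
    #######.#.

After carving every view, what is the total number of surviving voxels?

initial block: 10^3 = 1000
V1 y: intersect with XZ mask (78 set) -- 780 left
V2 z: intersect with XY mask (74 set) -- 579 left

remaining voxels: 579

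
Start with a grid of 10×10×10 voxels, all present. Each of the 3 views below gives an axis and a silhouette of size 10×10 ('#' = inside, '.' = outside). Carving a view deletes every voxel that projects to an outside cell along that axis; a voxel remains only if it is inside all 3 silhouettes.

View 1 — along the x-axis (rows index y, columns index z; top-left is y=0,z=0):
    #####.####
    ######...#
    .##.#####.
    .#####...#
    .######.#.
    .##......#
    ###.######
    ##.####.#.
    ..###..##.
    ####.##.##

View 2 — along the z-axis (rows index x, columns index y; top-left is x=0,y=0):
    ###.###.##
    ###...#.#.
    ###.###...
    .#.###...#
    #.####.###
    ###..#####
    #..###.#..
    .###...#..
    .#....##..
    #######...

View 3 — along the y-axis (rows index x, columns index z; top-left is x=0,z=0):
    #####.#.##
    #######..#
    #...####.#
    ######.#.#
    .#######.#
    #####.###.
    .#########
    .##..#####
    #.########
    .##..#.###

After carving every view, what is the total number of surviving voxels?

full grid |V| = 1000
  1. axis=0 (YZ plane), |mask|=68  ⇒  voxels=680
  2. axis=2 (XY plane), |mask|=59  ⇒  voxels=402
  3. axis=1 (XZ plane), |mask|=77  ⇒  voxels=312

312 voxels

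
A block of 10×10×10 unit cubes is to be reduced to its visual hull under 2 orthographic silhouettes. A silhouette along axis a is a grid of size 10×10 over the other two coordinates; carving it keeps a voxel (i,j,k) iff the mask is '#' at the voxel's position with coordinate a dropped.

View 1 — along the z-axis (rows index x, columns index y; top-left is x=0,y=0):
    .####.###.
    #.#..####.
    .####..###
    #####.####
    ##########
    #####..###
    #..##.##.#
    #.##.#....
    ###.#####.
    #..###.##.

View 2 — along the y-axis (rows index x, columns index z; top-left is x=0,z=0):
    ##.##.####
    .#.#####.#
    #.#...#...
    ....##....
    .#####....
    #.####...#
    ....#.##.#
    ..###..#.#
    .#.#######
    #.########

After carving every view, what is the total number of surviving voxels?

start: 10×10×10 = 1000 voxels
carve view 1 (along z, XY-mask fill 71/100): 710 voxels remain
carve view 2 (along y, XZ-mask fill 57/100): 397 voxels remain

397 voxels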